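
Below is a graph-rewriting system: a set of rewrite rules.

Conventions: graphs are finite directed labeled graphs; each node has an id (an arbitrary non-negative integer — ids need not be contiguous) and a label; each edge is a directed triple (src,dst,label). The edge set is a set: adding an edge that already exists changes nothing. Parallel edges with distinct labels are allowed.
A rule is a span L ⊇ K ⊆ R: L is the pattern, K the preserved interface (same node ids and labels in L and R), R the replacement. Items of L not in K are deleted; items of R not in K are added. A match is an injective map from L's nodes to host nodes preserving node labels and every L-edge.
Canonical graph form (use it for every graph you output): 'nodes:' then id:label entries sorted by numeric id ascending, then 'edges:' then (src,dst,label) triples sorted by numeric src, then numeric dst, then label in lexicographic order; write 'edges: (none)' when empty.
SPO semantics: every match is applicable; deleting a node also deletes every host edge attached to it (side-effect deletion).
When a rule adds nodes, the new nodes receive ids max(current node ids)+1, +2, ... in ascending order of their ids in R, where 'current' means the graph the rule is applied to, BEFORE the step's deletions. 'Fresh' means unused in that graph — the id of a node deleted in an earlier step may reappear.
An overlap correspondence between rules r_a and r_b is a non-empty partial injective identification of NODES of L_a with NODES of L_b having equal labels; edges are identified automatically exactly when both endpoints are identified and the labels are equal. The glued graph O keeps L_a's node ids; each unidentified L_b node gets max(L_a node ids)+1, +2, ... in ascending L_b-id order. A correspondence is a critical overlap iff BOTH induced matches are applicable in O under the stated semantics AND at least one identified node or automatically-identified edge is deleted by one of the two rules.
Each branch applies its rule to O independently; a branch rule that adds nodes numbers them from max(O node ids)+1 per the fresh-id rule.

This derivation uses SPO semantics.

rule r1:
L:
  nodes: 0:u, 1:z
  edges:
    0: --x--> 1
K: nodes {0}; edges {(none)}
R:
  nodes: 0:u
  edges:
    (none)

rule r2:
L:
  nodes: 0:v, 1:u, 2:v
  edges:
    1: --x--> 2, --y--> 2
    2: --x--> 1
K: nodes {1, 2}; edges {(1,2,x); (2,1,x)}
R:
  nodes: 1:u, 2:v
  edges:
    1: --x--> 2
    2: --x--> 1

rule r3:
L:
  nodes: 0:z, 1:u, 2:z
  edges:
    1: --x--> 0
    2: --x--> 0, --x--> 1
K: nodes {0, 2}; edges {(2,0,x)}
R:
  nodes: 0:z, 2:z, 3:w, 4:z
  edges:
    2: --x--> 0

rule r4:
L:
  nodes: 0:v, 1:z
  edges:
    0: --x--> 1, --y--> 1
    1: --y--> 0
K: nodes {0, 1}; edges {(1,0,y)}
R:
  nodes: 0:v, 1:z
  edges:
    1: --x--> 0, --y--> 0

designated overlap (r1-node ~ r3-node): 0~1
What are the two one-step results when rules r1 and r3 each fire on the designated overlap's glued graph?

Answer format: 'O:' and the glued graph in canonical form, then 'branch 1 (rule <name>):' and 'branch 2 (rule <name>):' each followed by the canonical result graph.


O:
nodes: 0:u, 1:z, 2:z, 3:z
edges: (0,1,x); (0,2,x); (3,0,x); (3,2,x)
branch 1 (rule r1):
nodes: 0:u, 2:z, 3:z
edges: (0,2,x); (3,0,x); (3,2,x)
branch 2 (rule r3):
nodes: 1:z, 2:z, 3:z, 4:w, 5:z
edges: (3,2,x)


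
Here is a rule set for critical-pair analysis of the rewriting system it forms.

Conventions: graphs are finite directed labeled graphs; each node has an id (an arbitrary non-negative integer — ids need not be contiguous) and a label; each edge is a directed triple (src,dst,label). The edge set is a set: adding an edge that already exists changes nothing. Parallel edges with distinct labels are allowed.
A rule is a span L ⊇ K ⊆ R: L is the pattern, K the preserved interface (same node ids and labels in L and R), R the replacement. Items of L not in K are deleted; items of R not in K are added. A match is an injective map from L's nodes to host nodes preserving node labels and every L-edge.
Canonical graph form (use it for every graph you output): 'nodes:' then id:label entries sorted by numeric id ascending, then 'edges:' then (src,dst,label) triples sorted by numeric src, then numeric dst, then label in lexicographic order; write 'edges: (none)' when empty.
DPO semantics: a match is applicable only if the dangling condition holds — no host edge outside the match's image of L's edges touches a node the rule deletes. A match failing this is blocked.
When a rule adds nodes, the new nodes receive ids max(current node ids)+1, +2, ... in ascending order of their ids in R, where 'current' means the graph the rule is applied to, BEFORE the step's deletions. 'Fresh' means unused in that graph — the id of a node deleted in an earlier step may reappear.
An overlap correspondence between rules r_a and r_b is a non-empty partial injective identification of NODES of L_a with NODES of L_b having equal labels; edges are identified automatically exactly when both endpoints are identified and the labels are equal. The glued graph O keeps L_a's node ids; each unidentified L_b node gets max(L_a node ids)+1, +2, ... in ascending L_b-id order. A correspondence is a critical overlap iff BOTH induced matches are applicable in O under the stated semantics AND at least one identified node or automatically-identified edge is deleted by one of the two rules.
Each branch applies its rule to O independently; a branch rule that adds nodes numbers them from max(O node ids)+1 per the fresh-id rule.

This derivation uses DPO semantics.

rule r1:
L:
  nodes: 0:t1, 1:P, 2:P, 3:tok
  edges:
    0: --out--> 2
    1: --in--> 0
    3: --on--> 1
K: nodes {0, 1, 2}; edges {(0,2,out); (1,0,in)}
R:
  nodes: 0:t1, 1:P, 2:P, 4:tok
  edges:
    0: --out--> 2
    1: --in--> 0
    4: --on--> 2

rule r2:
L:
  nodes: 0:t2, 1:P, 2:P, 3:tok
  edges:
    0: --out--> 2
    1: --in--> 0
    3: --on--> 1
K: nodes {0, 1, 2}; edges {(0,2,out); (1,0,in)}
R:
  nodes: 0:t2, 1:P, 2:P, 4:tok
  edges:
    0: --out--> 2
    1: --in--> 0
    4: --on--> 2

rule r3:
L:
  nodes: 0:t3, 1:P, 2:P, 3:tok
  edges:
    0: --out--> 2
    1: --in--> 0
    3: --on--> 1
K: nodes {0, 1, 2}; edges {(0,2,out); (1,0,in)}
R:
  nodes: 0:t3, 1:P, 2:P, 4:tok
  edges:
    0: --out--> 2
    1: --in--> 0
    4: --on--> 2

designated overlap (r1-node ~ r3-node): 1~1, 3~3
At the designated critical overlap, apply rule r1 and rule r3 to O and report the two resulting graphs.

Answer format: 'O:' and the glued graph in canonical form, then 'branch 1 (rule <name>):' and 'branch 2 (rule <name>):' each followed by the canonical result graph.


O:
nodes: 0:t1, 1:P, 2:P, 3:tok, 4:t3, 5:P
edges: (0,2,out); (1,0,in); (1,4,in); (3,1,on); (4,5,out)
branch 1 (rule r1):
nodes: 0:t1, 1:P, 2:P, 4:t3, 5:P, 6:tok
edges: (0,2,out); (1,0,in); (1,4,in); (4,5,out); (6,2,on)
branch 2 (rule r3):
nodes: 0:t1, 1:P, 2:P, 4:t3, 5:P, 6:tok
edges: (0,2,out); (1,0,in); (1,4,in); (4,5,out); (6,5,on)


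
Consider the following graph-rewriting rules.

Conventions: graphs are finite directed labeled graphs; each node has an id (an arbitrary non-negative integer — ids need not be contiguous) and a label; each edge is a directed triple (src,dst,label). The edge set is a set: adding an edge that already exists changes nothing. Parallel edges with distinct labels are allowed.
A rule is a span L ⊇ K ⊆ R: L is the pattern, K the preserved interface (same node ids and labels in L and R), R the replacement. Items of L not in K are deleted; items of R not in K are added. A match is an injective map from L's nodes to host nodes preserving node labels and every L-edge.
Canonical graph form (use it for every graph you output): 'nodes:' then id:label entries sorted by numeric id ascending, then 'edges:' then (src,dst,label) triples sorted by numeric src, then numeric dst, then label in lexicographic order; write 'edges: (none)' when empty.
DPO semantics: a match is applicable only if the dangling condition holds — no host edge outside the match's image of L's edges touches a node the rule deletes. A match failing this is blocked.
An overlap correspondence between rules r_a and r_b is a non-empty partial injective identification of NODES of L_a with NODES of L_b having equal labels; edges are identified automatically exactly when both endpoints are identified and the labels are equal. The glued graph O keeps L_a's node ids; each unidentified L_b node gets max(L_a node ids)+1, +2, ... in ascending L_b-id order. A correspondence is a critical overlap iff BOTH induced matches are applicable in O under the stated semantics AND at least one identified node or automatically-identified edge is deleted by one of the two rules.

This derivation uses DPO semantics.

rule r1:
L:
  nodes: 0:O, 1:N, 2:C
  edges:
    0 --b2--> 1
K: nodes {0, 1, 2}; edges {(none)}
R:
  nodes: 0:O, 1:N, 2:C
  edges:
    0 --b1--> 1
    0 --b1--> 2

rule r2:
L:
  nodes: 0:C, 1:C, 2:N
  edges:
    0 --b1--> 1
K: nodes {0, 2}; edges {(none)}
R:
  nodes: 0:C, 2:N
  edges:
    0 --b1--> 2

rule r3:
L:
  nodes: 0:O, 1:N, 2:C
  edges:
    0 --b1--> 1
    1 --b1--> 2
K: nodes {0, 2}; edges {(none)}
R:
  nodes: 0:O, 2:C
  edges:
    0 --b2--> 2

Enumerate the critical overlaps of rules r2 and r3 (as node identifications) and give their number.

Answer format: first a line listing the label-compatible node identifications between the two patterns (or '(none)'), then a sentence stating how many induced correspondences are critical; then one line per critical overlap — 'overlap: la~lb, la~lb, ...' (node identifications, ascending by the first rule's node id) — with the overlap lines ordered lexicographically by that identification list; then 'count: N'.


label-compatible node identifications between L(r2) and L(r3): 0~2, 1~2, 2~1
2 of the induced correspondences are critical overlaps of r2 and r3.
overlap: 0~2, 2~1
overlap: 2~1
count: 2


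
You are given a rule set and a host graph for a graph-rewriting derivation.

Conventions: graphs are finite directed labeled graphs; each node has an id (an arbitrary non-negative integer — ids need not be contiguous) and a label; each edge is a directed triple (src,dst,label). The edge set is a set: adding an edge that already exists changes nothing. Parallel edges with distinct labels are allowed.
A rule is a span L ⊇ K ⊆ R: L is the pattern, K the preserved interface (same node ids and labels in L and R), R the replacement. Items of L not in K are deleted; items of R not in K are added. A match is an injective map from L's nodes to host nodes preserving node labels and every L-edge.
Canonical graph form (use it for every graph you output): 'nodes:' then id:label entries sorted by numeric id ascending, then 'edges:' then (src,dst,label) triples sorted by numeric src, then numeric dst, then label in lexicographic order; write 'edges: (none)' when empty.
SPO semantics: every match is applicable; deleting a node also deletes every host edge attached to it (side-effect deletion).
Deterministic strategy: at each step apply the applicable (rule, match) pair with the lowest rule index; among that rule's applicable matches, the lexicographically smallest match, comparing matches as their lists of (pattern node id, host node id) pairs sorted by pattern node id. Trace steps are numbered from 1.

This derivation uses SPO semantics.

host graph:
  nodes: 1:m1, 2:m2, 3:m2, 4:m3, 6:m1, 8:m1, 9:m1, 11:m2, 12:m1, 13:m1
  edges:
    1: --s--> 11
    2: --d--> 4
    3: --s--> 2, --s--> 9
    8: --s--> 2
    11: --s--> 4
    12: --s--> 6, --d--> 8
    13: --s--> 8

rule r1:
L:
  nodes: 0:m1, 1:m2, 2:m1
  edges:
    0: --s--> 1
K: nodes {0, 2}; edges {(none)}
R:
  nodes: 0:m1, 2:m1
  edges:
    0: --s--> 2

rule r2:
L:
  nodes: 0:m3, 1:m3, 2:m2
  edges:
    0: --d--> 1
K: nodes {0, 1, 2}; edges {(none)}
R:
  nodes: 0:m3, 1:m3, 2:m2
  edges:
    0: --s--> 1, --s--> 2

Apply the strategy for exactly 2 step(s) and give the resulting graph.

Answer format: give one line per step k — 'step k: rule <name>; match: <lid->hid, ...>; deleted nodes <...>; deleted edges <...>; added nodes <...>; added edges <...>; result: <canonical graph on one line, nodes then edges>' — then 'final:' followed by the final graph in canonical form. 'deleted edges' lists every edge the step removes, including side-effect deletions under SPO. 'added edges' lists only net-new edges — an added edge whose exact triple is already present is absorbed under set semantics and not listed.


step 1: rule r1; match: 0->1, 1->11, 2->6; deleted nodes 11; deleted edges (1,11,s); (11,4,s); added nodes (none); added edges (1,6,s); result: nodes: 1:m1, 2:m2, 3:m2, 4:m3, 6:m1, 8:m1, 9:m1, 12:m1, 13:m1 edges: (1,6,s); (2,4,d); (3,2,s); (3,9,s); (8,2,s); (12,6,s); (12,8,d); (13,8,s)
step 2: rule r1; match: 0->8, 1->2, 2->1; deleted nodes 2; deleted edges (2,4,d); (3,2,s); (8,2,s); added nodes (none); added edges (8,1,s); result: nodes: 1:m1, 3:m2, 4:m3, 6:m1, 8:m1, 9:m1, 12:m1, 13:m1 edges: (1,6,s); (3,9,s); (8,1,s); (12,6,s); (12,8,d); (13,8,s)
final:
nodes: 1:m1, 3:m2, 4:m3, 6:m1, 8:m1, 9:m1, 12:m1, 13:m1
edges: (1,6,s); (3,9,s); (8,1,s); (12,6,s); (12,8,d); (13,8,s)


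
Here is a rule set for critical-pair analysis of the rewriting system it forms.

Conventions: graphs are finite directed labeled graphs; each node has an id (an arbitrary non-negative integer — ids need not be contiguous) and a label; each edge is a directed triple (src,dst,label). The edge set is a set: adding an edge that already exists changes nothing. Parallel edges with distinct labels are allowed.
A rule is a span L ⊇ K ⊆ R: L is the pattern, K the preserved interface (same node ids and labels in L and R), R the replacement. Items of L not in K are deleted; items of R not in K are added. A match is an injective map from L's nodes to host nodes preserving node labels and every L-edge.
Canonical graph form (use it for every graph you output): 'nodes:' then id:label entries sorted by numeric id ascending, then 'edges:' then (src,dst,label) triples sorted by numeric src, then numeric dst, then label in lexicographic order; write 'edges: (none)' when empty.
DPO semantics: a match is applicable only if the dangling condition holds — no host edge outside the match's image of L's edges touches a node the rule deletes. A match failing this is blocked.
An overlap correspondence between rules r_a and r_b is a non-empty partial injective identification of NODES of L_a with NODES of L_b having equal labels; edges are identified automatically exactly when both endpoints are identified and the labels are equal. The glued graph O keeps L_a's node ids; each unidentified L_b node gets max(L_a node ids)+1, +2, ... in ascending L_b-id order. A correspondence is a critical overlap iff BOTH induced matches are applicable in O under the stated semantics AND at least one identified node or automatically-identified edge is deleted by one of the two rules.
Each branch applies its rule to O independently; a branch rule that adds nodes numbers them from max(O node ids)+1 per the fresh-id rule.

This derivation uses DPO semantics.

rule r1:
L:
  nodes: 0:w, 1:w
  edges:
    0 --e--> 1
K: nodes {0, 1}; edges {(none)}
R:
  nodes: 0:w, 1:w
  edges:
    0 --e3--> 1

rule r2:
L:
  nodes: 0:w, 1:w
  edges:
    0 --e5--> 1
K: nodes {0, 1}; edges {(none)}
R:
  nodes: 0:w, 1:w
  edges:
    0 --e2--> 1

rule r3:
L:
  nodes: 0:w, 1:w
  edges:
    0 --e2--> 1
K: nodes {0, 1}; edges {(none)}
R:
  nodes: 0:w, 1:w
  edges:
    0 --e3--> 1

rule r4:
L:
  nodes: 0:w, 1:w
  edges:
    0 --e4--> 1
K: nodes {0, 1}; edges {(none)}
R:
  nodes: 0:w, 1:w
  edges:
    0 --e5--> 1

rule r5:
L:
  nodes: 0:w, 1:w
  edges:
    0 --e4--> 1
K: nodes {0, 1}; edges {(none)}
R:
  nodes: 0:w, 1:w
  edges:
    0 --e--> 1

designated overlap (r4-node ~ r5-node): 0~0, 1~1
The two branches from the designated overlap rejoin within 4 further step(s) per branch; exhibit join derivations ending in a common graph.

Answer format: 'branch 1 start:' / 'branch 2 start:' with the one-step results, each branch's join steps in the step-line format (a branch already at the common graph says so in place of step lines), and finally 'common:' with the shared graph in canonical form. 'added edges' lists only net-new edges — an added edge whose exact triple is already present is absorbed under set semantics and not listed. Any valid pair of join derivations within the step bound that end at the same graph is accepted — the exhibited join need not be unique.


branch 1 start:
nodes: 0:w, 1:w
edges: (0,1,e5)
branch 2 start:
nodes: 0:w, 1:w
edges: (0,1,e)
branch 1 step 1: rule r2; match: 0->0, 1->1; deleted nodes (none); deleted edges (0,1,e5); added nodes (none); added edges (0,1,e2); result: nodes: 0:w, 1:w edges: (0,1,e2)
branch 1 step 2: rule r3; match: 0->0, 1->1; deleted nodes (none); deleted edges (0,1,e2); added nodes (none); added edges (0,1,e3); result: nodes: 0:w, 1:w edges: (0,1,e3)
branch 2 step 1: rule r1; match: 0->0, 1->1; deleted nodes (none); deleted edges (0,1,e); added nodes (none); added edges (0,1,e3); result: nodes: 0:w, 1:w edges: (0,1,e3)
common:
nodes: 0:w, 1:w
edges: (0,1,e3)


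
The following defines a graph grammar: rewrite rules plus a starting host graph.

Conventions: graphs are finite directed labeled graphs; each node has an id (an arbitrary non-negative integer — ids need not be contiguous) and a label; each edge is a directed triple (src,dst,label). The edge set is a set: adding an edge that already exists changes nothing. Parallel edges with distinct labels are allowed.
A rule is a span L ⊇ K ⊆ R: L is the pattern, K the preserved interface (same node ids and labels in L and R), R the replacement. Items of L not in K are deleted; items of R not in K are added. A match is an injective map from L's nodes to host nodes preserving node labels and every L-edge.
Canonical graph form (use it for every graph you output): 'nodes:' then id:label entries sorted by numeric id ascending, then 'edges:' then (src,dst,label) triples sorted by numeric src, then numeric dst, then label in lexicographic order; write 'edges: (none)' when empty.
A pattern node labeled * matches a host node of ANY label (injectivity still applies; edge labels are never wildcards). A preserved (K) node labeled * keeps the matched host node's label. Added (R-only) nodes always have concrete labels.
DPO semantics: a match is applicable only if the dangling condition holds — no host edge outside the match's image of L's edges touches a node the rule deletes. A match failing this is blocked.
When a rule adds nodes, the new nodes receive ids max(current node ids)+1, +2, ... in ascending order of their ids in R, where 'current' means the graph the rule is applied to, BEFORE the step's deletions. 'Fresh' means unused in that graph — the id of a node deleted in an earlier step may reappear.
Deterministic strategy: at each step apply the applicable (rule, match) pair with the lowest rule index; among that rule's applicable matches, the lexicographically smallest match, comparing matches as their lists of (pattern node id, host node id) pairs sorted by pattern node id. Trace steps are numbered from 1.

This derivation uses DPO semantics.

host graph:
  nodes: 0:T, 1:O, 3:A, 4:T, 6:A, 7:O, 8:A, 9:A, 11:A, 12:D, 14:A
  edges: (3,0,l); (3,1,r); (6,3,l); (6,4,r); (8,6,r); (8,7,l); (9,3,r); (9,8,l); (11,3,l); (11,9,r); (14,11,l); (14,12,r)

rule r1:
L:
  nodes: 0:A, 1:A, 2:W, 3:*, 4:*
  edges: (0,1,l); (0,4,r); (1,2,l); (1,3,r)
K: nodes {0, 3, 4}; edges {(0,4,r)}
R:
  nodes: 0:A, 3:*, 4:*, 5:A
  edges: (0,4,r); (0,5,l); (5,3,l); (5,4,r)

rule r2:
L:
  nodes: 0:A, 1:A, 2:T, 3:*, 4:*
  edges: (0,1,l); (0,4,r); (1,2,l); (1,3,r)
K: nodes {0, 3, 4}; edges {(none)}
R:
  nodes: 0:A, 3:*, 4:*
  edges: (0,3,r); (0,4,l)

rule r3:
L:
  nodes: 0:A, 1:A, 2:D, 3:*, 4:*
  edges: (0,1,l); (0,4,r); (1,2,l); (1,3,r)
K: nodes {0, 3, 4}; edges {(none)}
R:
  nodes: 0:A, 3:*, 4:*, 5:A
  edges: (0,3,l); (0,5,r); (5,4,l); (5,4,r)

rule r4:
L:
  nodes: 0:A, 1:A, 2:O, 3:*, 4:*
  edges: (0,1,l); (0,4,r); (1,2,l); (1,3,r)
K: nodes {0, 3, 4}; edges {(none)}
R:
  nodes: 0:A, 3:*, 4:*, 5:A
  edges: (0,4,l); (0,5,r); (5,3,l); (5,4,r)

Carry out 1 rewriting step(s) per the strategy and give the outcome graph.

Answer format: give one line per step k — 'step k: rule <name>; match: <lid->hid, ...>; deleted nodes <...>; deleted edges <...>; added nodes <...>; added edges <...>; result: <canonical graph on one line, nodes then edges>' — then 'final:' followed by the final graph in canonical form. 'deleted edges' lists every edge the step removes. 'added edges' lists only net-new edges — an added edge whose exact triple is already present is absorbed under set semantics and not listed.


step 1: rule r4; match: 0->9, 1->8, 2->7, 3->6, 4->3; deleted nodes 7, 8; deleted edges (8,6,r); (8,7,l); (9,3,r); (9,8,l); added nodes 15; added edges (9,3,l); (9,15,r); (15,3,r); (15,6,l); result: nodes: 0:T, 1:O, 3:A, 4:T, 6:A, 9:A, 11:A, 12:D, 14:A, 15:A edges: (3,0,l); (3,1,r); (6,3,l); (6,4,r); (9,3,l); (9,15,r); (11,3,l); (11,9,r); (14,11,l); (14,12,r); (15,3,r); (15,6,l)
final:
nodes: 0:T, 1:O, 3:A, 4:T, 6:A, 9:A, 11:A, 12:D, 14:A, 15:A
edges: (3,0,l); (3,1,r); (6,3,l); (6,4,r); (9,3,l); (9,15,r); (11,3,l); (11,9,r); (14,11,l); (14,12,r); (15,3,r); (15,6,l)


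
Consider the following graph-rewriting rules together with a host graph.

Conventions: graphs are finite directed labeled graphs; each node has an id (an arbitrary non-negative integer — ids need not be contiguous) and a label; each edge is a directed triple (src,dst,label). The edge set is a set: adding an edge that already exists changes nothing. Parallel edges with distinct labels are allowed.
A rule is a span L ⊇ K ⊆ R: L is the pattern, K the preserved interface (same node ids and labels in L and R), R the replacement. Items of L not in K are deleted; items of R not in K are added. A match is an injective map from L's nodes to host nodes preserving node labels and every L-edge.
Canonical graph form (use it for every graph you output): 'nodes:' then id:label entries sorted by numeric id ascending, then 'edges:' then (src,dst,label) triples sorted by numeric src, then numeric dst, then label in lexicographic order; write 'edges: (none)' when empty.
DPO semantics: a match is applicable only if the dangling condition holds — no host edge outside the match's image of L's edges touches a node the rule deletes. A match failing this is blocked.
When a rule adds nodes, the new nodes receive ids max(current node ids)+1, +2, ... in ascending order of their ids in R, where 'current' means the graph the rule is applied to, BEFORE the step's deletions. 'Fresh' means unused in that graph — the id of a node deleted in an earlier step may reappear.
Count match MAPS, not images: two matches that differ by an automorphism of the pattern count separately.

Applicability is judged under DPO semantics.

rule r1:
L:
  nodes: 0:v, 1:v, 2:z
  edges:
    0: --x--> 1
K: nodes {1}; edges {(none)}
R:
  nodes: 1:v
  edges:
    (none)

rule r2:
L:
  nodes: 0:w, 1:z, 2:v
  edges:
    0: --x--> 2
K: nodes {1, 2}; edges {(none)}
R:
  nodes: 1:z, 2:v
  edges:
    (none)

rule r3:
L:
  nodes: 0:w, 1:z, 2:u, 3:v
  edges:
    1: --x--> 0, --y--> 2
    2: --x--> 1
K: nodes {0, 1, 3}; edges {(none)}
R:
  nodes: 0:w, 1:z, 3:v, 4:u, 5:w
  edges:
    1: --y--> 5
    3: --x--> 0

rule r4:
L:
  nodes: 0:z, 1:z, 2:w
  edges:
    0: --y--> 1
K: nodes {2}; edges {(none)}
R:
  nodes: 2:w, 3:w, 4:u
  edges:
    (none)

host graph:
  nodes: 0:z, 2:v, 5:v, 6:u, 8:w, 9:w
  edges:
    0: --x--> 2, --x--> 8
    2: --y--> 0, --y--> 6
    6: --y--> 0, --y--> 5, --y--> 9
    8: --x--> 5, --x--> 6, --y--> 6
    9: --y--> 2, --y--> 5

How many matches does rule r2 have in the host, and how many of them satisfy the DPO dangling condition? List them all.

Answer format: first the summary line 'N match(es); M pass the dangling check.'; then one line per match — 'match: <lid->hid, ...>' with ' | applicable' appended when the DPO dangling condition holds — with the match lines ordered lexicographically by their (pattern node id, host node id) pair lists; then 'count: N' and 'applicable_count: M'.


1 match(es); 0 pass the dangling check.
match: 0->8, 1->0, 2->5
count: 1
applicable_count: 0


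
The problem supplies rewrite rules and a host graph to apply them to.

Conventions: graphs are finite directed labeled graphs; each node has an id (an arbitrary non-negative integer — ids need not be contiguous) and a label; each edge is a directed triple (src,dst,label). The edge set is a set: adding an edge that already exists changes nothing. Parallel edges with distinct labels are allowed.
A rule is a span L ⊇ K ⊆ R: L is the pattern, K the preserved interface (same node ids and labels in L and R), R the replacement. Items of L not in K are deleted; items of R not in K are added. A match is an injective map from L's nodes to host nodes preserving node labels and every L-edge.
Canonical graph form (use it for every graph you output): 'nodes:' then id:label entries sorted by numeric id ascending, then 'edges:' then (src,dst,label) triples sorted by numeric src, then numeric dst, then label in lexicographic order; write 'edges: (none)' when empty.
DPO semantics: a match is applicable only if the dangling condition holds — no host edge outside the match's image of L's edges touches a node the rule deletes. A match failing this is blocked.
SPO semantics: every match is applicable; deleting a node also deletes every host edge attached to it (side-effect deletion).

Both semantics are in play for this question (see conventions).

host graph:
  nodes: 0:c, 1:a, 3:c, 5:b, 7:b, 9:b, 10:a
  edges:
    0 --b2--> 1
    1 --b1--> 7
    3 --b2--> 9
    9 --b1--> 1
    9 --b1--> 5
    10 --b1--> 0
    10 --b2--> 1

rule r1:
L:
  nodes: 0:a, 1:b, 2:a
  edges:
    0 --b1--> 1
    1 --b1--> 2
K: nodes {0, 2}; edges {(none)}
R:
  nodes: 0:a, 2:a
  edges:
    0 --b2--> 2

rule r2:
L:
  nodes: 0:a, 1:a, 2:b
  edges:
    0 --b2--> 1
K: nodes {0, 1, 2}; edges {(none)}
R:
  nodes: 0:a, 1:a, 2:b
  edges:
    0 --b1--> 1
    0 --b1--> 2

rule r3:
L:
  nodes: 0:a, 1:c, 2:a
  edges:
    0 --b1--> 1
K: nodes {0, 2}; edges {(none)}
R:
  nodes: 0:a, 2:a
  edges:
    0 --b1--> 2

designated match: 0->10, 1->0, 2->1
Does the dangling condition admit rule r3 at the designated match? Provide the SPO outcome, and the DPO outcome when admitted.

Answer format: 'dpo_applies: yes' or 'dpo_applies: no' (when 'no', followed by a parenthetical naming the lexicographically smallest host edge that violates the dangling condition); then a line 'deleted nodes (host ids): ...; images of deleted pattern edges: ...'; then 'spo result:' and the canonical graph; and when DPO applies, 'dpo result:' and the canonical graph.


dpo_applies: no
(the rule deletes node 0, which keeps host edge (0,1,b2) outside the match image — the dangling condition fails, DPO blocks; SPO proceeds and side-deletes such edges)
deleted nodes (host ids): 0; images of deleted pattern edges: (10,0,b1)
spo result:
nodes: 1:a, 3:c, 5:b, 7:b, 9:b, 10:a
edges: (1,7,b1); (3,9,b2); (9,1,b1); (9,5,b1); (10,1,b1); (10,1,b2)


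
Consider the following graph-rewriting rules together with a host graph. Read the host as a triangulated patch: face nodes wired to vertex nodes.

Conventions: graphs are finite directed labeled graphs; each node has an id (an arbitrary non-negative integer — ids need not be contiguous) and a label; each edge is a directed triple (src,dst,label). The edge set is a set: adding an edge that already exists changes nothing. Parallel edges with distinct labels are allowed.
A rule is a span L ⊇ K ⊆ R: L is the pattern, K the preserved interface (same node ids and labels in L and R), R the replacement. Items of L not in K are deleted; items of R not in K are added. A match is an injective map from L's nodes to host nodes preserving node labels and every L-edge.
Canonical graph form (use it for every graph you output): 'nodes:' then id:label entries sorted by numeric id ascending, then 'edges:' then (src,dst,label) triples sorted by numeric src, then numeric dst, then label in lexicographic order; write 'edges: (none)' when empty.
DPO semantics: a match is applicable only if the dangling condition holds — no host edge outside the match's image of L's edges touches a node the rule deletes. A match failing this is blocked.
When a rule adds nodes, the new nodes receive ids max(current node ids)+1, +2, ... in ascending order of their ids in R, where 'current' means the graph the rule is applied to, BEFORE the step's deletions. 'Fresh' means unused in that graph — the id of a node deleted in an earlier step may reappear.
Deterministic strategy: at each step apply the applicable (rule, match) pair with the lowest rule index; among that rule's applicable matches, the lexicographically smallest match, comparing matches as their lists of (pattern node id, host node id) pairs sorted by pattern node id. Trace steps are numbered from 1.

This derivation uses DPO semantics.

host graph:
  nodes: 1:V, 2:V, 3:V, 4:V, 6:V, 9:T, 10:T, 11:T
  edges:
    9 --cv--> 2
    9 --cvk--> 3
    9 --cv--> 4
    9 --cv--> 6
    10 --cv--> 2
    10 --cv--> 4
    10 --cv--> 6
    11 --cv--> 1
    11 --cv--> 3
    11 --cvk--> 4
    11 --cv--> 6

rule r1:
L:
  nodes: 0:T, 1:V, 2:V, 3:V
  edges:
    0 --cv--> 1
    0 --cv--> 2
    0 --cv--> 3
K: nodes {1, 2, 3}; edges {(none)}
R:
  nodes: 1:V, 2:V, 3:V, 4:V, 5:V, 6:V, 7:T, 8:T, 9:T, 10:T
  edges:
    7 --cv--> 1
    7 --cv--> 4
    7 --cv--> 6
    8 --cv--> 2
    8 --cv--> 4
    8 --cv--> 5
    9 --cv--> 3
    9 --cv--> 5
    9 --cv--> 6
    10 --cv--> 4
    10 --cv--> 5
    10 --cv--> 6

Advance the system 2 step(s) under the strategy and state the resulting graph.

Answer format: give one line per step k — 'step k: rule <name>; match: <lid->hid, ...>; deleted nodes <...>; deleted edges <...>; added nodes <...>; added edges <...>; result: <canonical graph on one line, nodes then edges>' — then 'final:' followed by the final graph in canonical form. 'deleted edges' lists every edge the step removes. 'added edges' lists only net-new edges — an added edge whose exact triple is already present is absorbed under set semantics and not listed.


step 1: rule r1; match: 0->10, 1->2, 2->4, 3->6; deleted nodes 10; deleted edges (10,2,cv); (10,4,cv); (10,6,cv); added nodes 12, 13, 14, 15, 16, 17, 18; added edges (15,2,cv); (15,12,cv); (15,14,cv); (16,4,cv); (16,12,cv); (16,13,cv); (17,6,cv); (17,13,cv); (17,14,cv); (18,12,cv); (18,13,cv); (18,14,cv); result: nodes: 1:V, 2:V, 3:V, 4:V, 6:V, 9:T, 11:T, 12:V, 13:V, 14:V, 15:T, 16:T, 17:T, 18:T edges: (9,2,cv); (9,3,cvk); (9,4,cv); (9,6,cv); (11,1,cv); (11,3,cv); (11,4,cvk); (11,6,cv); (15,2,cv); (15,12,cv); (15,14,cv); (16,4,cv); (16,12,cv); (16,13,cv); (17,6,cv); (17,13,cv); (17,14,cv); (18,12,cv); (18,13,cv); (18,14,cv)
step 2: rule r1; match: 0->15, 1->2, 2->12, 3->14; deleted nodes 15; deleted edges (15,2,cv); (15,12,cv); (15,14,cv); added nodes 19, 20, 21, 22, 23, 24, 25; added edges (22,2,cv); (22,19,cv); (22,21,cv); (23,12,cv); (23,19,cv); (23,20,cv); (24,14,cv); (24,20,cv); (24,21,cv); (25,19,cv); (25,20,cv); (25,21,cv); result: nodes: 1:V, 2:V, 3:V, 4:V, 6:V, 9:T, 11:T, 12:V, 13:V, 14:V, 16:T, 17:T, 18:T, 19:V, 20:V, 21:V, 22:T, 23:T, 24:T, 25:T edges: (9,2,cv); (9,3,cvk); (9,4,cv); (9,6,cv); (11,1,cv); (11,3,cv); (11,4,cvk); (11,6,cv); (16,4,cv); (16,12,cv); (16,13,cv); (17,6,cv); (17,13,cv); (17,14,cv); (18,12,cv); (18,13,cv); (18,14,cv); (22,2,cv); (22,19,cv); (22,21,cv); (23,12,cv); (23,19,cv); (23,20,cv); (24,14,cv); (24,20,cv); (24,21,cv); (25,19,cv); (25,20,cv); (25,21,cv)
final:
nodes: 1:V, 2:V, 3:V, 4:V, 6:V, 9:T, 11:T, 12:V, 13:V, 14:V, 16:T, 17:T, 18:T, 19:V, 20:V, 21:V, 22:T, 23:T, 24:T, 25:T
edges: (9,2,cv); (9,3,cvk); (9,4,cv); (9,6,cv); (11,1,cv); (11,3,cv); (11,4,cvk); (11,6,cv); (16,4,cv); (16,12,cv); (16,13,cv); (17,6,cv); (17,13,cv); (17,14,cv); (18,12,cv); (18,13,cv); (18,14,cv); (22,2,cv); (22,19,cv); (22,21,cv); (23,12,cv); (23,19,cv); (23,20,cv); (24,14,cv); (24,20,cv); (24,21,cv); (25,19,cv); (25,20,cv); (25,21,cv)


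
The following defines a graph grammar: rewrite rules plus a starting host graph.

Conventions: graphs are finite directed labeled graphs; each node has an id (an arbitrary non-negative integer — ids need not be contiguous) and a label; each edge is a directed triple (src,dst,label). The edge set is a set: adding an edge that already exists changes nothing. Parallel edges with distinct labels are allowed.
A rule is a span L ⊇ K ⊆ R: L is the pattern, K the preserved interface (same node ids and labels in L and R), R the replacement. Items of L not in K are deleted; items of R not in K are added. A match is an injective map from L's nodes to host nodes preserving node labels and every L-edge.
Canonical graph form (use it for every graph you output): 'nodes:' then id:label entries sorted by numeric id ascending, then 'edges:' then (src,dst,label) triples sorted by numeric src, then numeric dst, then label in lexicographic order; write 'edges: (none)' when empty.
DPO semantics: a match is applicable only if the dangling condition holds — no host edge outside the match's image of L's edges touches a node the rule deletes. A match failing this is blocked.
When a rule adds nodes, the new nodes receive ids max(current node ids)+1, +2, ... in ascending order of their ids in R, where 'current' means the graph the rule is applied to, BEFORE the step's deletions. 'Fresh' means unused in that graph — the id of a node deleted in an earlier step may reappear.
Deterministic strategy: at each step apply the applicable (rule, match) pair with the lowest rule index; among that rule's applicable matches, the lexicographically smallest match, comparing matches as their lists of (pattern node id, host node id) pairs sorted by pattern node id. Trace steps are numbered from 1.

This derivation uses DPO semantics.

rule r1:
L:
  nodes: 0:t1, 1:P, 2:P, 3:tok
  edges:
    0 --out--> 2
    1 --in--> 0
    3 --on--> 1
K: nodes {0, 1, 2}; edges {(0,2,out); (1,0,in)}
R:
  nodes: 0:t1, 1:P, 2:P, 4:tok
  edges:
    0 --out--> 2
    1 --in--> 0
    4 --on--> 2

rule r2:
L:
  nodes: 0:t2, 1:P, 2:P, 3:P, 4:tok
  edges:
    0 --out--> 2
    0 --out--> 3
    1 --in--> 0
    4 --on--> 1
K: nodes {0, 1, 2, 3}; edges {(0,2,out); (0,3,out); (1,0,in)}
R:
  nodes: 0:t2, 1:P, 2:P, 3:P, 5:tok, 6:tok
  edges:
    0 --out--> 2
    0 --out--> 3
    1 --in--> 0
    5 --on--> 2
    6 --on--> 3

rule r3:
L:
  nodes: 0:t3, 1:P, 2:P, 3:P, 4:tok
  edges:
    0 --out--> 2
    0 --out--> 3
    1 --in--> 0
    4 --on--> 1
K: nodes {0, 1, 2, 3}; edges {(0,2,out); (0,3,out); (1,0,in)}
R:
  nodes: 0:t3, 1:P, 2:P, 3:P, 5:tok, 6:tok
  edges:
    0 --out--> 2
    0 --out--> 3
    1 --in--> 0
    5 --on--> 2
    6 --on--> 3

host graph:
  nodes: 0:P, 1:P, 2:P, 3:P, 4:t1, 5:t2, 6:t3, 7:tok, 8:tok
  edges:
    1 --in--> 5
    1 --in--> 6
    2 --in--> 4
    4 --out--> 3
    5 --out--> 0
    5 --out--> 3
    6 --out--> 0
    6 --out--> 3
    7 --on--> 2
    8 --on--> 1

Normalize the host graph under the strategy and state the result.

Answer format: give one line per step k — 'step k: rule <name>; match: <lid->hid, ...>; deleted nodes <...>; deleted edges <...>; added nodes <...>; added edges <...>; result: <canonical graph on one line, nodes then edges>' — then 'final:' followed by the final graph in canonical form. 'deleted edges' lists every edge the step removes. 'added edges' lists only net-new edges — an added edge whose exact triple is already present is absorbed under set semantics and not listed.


step 1: rule r1; match: 0->4, 1->2, 2->3, 3->7; deleted nodes 7; deleted edges (7,2,on); added nodes 9; added edges (9,3,on); result: nodes: 0:P, 1:P, 2:P, 3:P, 4:t1, 5:t2, 6:t3, 8:tok, 9:tok edges: (1,5,in); (1,6,in); (2,4,in); (4,3,out); (5,0,out); (5,3,out); (6,0,out); (6,3,out); (8,1,on); (9,3,on)
step 2: rule r2; match: 0->5, 1->1, 2->0, 3->3, 4->8; deleted nodes 8; deleted edges (8,1,on); added nodes 10, 11; added edges (10,0,on); (11,3,on); result: nodes: 0:P, 1:P, 2:P, 3:P, 4:t1, 5:t2, 6:t3, 9:tok, 10:tok, 11:tok edges: (1,5,in); (1,6,in); (2,4,in); (4,3,out); (5,0,out); (5,3,out); (6,0,out); (6,3,out); (9,3,on); (10,0,on); (11,3,on)
final:
nodes: 0:P, 1:P, 2:P, 3:P, 4:t1, 5:t2, 6:t3, 9:tok, 10:tok, 11:tok
edges: (1,5,in); (1,6,in); (2,4,in); (4,3,out); (5,0,out); (5,3,out); (6,0,out); (6,3,out); (9,3,on); (10,0,on); (11,3,on)


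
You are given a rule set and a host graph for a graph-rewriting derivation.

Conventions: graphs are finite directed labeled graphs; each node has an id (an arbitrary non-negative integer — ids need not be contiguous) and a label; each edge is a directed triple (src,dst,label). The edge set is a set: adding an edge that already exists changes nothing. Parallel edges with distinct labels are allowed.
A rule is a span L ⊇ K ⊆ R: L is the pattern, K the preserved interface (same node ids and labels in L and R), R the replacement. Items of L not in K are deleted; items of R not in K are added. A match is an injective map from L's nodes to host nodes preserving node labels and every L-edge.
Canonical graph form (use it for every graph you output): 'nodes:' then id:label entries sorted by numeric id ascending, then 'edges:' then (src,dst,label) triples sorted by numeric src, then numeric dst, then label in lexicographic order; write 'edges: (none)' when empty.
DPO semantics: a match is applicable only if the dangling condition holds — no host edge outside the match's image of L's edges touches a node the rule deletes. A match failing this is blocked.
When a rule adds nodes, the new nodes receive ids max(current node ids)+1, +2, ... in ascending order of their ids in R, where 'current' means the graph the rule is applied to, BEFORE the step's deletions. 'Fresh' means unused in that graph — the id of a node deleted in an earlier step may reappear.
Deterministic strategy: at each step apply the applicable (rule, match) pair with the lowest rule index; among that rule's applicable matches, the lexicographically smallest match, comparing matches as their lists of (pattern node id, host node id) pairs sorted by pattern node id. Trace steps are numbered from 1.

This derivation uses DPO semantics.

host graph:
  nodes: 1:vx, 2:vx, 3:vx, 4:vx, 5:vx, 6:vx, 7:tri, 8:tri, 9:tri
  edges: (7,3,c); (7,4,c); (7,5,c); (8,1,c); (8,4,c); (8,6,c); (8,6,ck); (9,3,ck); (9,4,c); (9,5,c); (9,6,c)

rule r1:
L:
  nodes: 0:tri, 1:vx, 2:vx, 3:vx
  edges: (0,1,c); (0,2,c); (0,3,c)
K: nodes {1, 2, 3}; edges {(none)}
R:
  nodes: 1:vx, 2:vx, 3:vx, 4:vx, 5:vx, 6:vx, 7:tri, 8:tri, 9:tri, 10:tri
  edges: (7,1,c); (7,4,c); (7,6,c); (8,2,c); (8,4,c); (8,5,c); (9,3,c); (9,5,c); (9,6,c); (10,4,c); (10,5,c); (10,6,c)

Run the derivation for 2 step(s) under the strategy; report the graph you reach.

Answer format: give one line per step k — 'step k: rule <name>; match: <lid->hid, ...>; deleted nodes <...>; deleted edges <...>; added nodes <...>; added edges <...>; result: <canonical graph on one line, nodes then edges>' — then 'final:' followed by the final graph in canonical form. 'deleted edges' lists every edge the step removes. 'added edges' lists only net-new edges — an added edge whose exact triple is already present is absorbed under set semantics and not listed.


step 1: rule r1; match: 0->7, 1->3, 2->4, 3->5; deleted nodes 7; deleted edges (7,3,c); (7,4,c); (7,5,c); added nodes 10, 11, 12, 13, 14, 15, 16; added edges (13,3,c); (13,10,c); (13,12,c); (14,4,c); (14,10,c); (14,11,c); (15,5,c); (15,11,c); (15,12,c); (16,10,c); (16,11,c); (16,12,c); result: nodes: 1:vx, 2:vx, 3:vx, 4:vx, 5:vx, 6:vx, 8:tri, 9:tri, 10:vx, 11:vx, 12:vx, 13:tri, 14:tri, 15:tri, 16:tri edges: (8,1,c); (8,4,c); (8,6,c); (8,6,ck); (9,3,ck); (9,4,c); (9,5,c); (9,6,c); (13,3,c); (13,10,c); (13,12,c); (14,4,c); (14,10,c); (14,11,c); (15,5,c); (15,11,c); (15,12,c); (16,10,c); (16,11,c); (16,12,c)
step 2: rule r1; match: 0->13, 1->3, 2->10, 3->12; deleted nodes 13; deleted edges (13,3,c); (13,10,c); (13,12,c); added nodes 17, 18, 19, 20, 21, 22, 23; added edges (20,3,c); (20,17,c); (20,19,c); (21,10,c); (21,17,c); (21,18,c); (22,12,c); (22,18,c); (22,19,c); (23,17,c); (23,18,c); (23,19,c); result: nodes: 1:vx, 2:vx, 3:vx, 4:vx, 5:vx, 6:vx, 8:tri, 9:tri, 10:vx, 11:vx, 12:vx, 14:tri, 15:tri, 16:tri, 17:vx, 18:vx, 19:vx, 20:tri, 21:tri, 22:tri, 23:tri edges: (8,1,c); (8,4,c); (8,6,c); (8,6,ck); (9,3,ck); (9,4,c); (9,5,c); (9,6,c); (14,4,c); (14,10,c); (14,11,c); (15,5,c); (15,11,c); (15,12,c); (16,10,c); (16,11,c); (16,12,c); (20,3,c); (20,17,c); (20,19,c); (21,10,c); (21,17,c); (21,18,c); (22,12,c); (22,18,c); (22,19,c); (23,17,c); (23,18,c); (23,19,c)
final:
nodes: 1:vx, 2:vx, 3:vx, 4:vx, 5:vx, 6:vx, 8:tri, 9:tri, 10:vx, 11:vx, 12:vx, 14:tri, 15:tri, 16:tri, 17:vx, 18:vx, 19:vx, 20:tri, 21:tri, 22:tri, 23:tri
edges: (8,1,c); (8,4,c); (8,6,c); (8,6,ck); (9,3,ck); (9,4,c); (9,5,c); (9,6,c); (14,4,c); (14,10,c); (14,11,c); (15,5,c); (15,11,c); (15,12,c); (16,10,c); (16,11,c); (16,12,c); (20,3,c); (20,17,c); (20,19,c); (21,10,c); (21,17,c); (21,18,c); (22,12,c); (22,18,c); (22,19,c); (23,17,c); (23,18,c); (23,19,c)
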